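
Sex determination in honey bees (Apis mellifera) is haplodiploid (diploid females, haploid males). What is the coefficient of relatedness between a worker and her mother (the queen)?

0.5

One meiotic link between diploid queen and diploid daughter: r = 1/2.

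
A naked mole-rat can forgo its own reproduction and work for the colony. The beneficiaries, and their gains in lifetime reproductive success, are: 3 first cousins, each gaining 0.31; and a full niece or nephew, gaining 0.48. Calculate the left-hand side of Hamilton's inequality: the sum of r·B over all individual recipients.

r to a first cousin = 0.125 (first cousins share one grandparent pair — two paths of length 4: r = 2·(1/2)^4 = 1/8).
r to a full niece or nephew = 1/4 (full aunt/uncle↔niece/nephew: two paths of length 3 through the shared grandparent pair: r = 2·(1/2)^3 = 1/4).
Summing one r·B term per recipient: 3·0.125·0.31 + 1·0.25·0.48 = 0.23625.

0.23625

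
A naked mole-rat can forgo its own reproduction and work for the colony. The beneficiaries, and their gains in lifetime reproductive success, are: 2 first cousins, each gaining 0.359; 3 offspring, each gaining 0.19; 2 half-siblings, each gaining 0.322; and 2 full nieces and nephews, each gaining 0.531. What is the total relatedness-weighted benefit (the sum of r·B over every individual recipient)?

0.80125

r to a first cousin = 0.125 (first cousins share one grandparent pair — two paths of length 4: r = 2·(1/2)^4 = 1/8).
r to an offspring = 0.5 (one parent–offspring link: r = (1/2)^1 = 1/2).
r to a half-sibling = 1/4 (half-sibs share one parent — one path of length 2: r = (1/2)^2 = 1/4).
r to a full niece or nephew = 0.25 (full aunt/uncle↔niece/nephew: two paths of length 3 through the shared grandparent pair: r = 2·(1/2)^3 = 1/4).
Summing one r·B term per recipient: 2·0.125·0.359 + 3·0.5·0.19 + 2·0.25·0.322 + 2·0.25·0.531 = 0.80125.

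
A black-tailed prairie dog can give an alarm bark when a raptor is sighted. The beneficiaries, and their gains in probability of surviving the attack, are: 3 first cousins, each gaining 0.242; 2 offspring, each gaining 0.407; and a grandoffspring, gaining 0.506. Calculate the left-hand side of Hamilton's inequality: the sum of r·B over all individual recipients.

0.62425

r to a first cousin = 1/8 (first cousins share one grandparent pair — two paths of length 4: r = 2·(1/2)^4 = 1/8).
r to an offspring = 1/2 (one parent–offspring link: r = (1/2)^1 = 1/2).
r to a grandoffspring = 1/4 (two parent–offspring links: r = (1/2)^2 = 1/4).
Summing one r·B term per recipient: 3·0.125·0.242 + 2·0.5·0.407 + 1·0.25·0.506 = 0.62425.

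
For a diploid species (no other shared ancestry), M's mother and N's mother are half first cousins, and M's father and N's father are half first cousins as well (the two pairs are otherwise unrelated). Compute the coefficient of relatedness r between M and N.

Relatedness sums over independent paths through distinct common ancestors.
M and N are related in two ways: half second cousins through their mothers (r = 1/64) and half second cousins through their fathers (r = 1/64).
r = 1/64 + 1/64 = 1/32 = 0.03125.

0.03125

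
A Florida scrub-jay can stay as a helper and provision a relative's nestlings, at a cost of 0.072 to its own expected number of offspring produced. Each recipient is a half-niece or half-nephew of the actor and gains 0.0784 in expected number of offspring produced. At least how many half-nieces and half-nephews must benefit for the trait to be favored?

r to a half-niece or half-nephew = 1/8 (half-aunt/uncle↔niece/nephew: one path of length 3: r = (1/2)^3 = 1/8).
Hamilton's rule: n·r·B > C  ⇒  n > C/(r·B) = 0.072/(0.125·0.0784) = 7.347.
The smallest integer exceeding 7.347 is 8.

8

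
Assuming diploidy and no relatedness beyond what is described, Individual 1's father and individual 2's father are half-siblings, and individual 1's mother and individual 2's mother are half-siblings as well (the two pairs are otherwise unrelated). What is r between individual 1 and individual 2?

0.125

Wright's path rule: contributions from independent ancestry routes add.
Individual 1 and individual 2 are related in two ways: half first cousins through their fathers (r = 1/16) and half first cousins through their mothers (r = 1/16).
r = 1/16 + 1/16 = 1/8 = 0.125.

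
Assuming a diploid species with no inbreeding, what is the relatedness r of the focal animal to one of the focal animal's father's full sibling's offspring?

Each parent–offspring link contributes a factor of 1/2, and independent paths through distinct common ancestors add.
First cousins share one grandparent pair — two paths of length 4: r = 2·(1/2)^4 = 1/8.

0.125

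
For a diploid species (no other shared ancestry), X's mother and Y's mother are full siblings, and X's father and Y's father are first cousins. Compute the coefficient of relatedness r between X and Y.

Relatedness sums over independent paths through distinct common ancestors.
X and Y are related in two ways: first cousins through their mothers (r = 1/8) and second cousins through their fathers (r = 1/32).
r = 1/8 + 1/32 = 5/32 = 0.15625.

0.15625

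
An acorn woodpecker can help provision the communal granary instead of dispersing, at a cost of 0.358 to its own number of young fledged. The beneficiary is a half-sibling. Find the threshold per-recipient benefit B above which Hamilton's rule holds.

r to a half-sibling = 1/4 (half-sibs share one parent — one path of length 2: r = (1/2)^2 = 1/4).
Hamilton's rule with n recipients of equal r: n·r·B > C, so B > C/(n·r) = 0.358/(1·0.25) = 1.432.

1.432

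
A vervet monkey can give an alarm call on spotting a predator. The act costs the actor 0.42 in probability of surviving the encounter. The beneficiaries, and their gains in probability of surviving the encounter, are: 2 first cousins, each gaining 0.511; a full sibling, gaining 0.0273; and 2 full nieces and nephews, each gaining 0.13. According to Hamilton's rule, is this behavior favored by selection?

No

Hamilton's rule: the trait is favored when the sum of r·B over every recipient exceeds the actor's cost C.
r to a first cousin = 1/8 (first cousins share one grandparent pair — two paths of length 4: r = 2·(1/2)^4 = 1/8).
r to a full sibling = 1/2 (full sibs share both parents — two paths of length 2: r = 2·(1/2)^2 = 1/2).
r to a full niece or nephew = 1/4 (full aunt/uncle↔niece/nephew: two paths of length 3 through the shared grandparent pair: r = 2·(1/2)^3 = 1/4).
Summing one r·B term per recipient: 2·0.125·0.511 + 1·0.5·0.0273 + 2·0.25·0.13 = 0.2064.
0.2064 < 0.42: the indirect benefit is less than the cost.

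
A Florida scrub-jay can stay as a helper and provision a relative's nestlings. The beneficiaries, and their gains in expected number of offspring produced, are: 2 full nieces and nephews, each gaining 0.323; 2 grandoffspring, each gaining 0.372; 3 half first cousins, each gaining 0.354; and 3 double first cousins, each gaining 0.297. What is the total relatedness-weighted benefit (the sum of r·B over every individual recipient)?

0.636625

r to a full niece or nephew = 1/4 (full aunt/uncle↔niece/nephew: two paths of length 3 through the shared grandparent pair: r = 2·(1/2)^3 = 1/4).
r to a grandoffspring = 1/4 (two parent–offspring links: r = (1/2)^2 = 1/4).
r to a half first cousin = 0.0625 (half first cousins share one grandparent — one path of length 4: r = (1/2)^4 = 1/16).
r to a double first cousin = 1/4 (double first cousins share both grandparent pairs — four paths of length 4: r = 4·(1/2)^4 = 1/4).
Summing one r·B term per recipient: 2·0.25·0.323 + 2·0.25·0.372 + 3·0.0625·0.354 + 3·0.25·0.297 = 0.636625.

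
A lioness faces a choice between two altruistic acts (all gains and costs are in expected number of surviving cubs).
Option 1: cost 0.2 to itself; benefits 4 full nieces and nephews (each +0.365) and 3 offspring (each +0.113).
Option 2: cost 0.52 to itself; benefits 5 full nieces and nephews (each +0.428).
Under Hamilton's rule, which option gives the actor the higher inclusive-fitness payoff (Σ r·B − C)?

Option 1: r to a full niece or nephew = 0.25.
Option 1: r to an offspring = 0.5.
Option 1: Σ r·B − C = (4·0.25·0.365 + 3·0.5·0.113) − 0.2 = 0.3345.
Option 2: r to a full niece or nephew = 0.25.
Option 2: Σ r·B − C = (5·0.25·0.428) − 0.52 = 0.015.
Option 1 has the higher net inclusive-fitness payoff.

Option 1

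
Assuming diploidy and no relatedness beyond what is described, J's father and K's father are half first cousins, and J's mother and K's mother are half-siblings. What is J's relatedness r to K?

0.078125

Wright's path rule: contributions from independent ancestry routes add.
J and K are related in two ways: half second cousins through their fathers (r = 1/64) and half first cousins through their mothers (r = 1/16).
r = 1/64 + 1/16 = 0.078125.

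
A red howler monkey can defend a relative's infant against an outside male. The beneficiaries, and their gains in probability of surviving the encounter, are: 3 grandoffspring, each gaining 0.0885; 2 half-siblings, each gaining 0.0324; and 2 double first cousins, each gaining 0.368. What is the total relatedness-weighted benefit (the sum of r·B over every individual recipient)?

r to a grandoffspring = 1/4 (two parent–offspring links: r = (1/2)^2 = 1/4).
r to a half-sibling = 1/4 (half-sibs share one parent — one path of length 2: r = (1/2)^2 = 1/4).
r to a double first cousin = 0.25 (double first cousins share both grandparent pairs — four paths of length 4: r = 4·(1/2)^4 = 1/4).
Summing one r·B term per recipient: 3·0.25·0.0885 + 2·0.25·0.0324 + 2·0.25·0.368 = 0.266575.

0.266575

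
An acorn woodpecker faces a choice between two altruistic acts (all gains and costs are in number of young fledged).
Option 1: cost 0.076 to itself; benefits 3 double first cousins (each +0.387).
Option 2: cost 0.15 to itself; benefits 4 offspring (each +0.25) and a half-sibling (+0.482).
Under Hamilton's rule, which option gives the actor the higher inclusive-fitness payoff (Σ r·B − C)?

Option 1: r to a double first cousin = 0.25.
Option 1: Σ r·B − C = (3·0.25·0.387) − 0.076 = 0.21425.
Option 2: r to an offspring = 0.5.
Option 2: r to a half-sibling = 0.25.
Option 2: Σ r·B − C = (4·0.5·0.25 + 1·0.25·0.482) − 0.15 = 0.4705.
Option 2 has the higher net inclusive-fitness payoff.

Option 2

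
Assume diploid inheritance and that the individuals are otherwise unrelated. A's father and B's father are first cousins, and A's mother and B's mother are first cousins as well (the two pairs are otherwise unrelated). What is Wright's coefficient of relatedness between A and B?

Independent pedigree routes through distinct common ancestors add.
A and B are related in two ways: second cousins through their fathers (r = 1/32) and second cousins through their mothers (r = 1/32).
r = 1/32 + 1/32 = 0.0625.

0.0625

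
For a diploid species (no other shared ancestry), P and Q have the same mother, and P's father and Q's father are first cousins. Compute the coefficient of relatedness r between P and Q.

0.28125

Wright's path rule: contributions from independent ancestry routes add.
P and Q are related in two ways: half-sibs through their shared mother (r = 1/4) and second cousins through their fathers (r = 1/32).
r = 1/4 + 1/32 = 0.28125.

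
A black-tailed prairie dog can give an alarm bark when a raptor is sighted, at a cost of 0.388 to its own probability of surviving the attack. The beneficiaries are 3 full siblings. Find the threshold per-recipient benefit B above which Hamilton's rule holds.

r to a full sibling = 0.5 (full sibs share both parents — two paths of length 2: r = 2·(1/2)^2 = 1/2).
Hamilton's rule with n recipients of equal r: n·r·B > C, so B > C/(n·r) = 0.388/(3·0.5) = 0.2587.

0.2587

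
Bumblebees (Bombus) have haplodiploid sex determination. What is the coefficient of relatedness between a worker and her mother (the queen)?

One meiotic link between diploid queen and diploid daughter: r = 1/2.

0.5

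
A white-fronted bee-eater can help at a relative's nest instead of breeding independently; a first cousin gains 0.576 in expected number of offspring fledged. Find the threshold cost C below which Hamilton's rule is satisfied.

0.072

r to a first cousin = 0.125 (first cousins share one grandparent pair — two paths of length 4: r = 2·(1/2)^4 = 1/8).
Hamilton's rule: n·r·B > C, so the trait is favored while C < n·r·B = 1·0.125·0.576 = 0.072.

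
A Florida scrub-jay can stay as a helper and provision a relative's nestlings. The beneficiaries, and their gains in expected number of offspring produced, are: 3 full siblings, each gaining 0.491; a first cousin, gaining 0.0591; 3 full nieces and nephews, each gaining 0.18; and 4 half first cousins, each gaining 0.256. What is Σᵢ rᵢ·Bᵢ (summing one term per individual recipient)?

0.9428875

r to a full sibling = 1/2 (full sibs share both parents — two paths of length 2: r = 2·(1/2)^2 = 1/2).
r to a first cousin = 0.125 (first cousins share one grandparent pair — two paths of length 4: r = 2·(1/2)^4 = 1/8).
r to a full niece or nephew = 0.25 (full aunt/uncle↔niece/nephew: two paths of length 3 through the shared grandparent pair: r = 2·(1/2)^3 = 1/4).
r to a half first cousin = 1/16 (half first cousins share one grandparent — one path of length 4: r = (1/2)^4 = 1/16).
Summing one r·B term per recipient: 3·0.5·0.491 + 1·0.125·0.0591 + 3·0.25·0.18 + 4·0.0625·0.256 = 0.9428875.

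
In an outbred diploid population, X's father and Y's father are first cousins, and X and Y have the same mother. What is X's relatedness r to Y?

Relatedness sums over independent paths through distinct common ancestors.
X and Y are related in two ways: second cousins through their fathers (r = 1/32) and half-sibs through their shared mother (r = 1/4).
r = 1/32 + 1/4 = 0.28125.

0.28125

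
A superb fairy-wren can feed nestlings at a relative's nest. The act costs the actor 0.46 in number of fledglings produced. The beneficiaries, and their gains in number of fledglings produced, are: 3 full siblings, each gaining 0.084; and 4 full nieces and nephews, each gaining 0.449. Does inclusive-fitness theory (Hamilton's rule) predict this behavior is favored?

Hamilton's rule: the trait is favored when the sum of r·B over every recipient exceeds the actor's cost C.
r to a full sibling = 0.5 (full sibs share both parents — two paths of length 2: r = 2·(1/2)^2 = 1/2).
r to a full niece or nephew = 1/4 (full aunt/uncle↔niece/nephew: two paths of length 3 through the shared grandparent pair: r = 2·(1/2)^3 = 1/4).
Summing one r·B term per recipient: 3·0.5·0.084 + 4·0.25·0.449 = 0.575.
0.575 > 0.46: the indirect benefit exceeds the cost.

Yes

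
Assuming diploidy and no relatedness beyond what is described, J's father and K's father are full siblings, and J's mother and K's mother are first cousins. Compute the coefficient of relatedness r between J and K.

With two independent routes of shared ancestry, r is the sum of the two contributions.
J and K are related in two ways: first cousins through their fathers (r = 1/8) and second cousins through their mothers (r = 1/32).
r = 1/8 + 1/32 = 0.15625.

0.15625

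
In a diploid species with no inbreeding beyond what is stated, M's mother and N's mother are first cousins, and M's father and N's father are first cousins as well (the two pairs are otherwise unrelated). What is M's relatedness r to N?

0.0625

Wright's path rule: contributions from independent ancestry routes add.
M and N are related in two ways: second cousins through their mothers (r = 1/32) and second cousins through their fathers (r = 1/32).
r = 1/32 + 1/32 = 1/16 = 0.0625.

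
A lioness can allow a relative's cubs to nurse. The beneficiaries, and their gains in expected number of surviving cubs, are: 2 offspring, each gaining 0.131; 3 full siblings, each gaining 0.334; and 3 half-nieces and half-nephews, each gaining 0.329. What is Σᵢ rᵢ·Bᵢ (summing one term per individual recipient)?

r to an offspring = 0.5 (one parent–offspring link: r = (1/2)^1 = 1/2).
r to a full sibling = 0.5 (full sibs share both parents — two paths of length 2: r = 2·(1/2)^2 = 1/2).
r to a half-niece or half-nephew = 0.125 (half-aunt/uncle↔niece/nephew: one path of length 3: r = (1/2)^3 = 1/8).
Summing one r·B term per recipient: 2·0.5·0.131 + 3·0.5·0.334 + 3·0.125·0.329 = 0.755375.

0.755375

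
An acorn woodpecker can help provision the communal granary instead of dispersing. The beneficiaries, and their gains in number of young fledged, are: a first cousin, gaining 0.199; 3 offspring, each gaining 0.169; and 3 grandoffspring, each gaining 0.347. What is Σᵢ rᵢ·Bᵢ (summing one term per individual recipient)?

r to a first cousin = 0.125 (first cousins share one grandparent pair — two paths of length 4: r = 2·(1/2)^4 = 1/8).
r to an offspring = 1/2 (one parent–offspring link: r = (1/2)^1 = 1/2).
r to a grandoffspring = 1/4 (two parent–offspring links: r = (1/2)^2 = 1/4).
Summing one r·B term per recipient: 1·0.125·0.199 + 3·0.5·0.169 + 3·0.25·0.347 = 0.538625.

0.538625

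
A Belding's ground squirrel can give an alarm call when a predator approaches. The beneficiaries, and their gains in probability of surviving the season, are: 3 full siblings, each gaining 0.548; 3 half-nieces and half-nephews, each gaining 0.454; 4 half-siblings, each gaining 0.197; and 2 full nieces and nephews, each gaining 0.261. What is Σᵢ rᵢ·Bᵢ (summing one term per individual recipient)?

1.31975

r to a full sibling = 0.5 (full sibs share both parents — two paths of length 2: r = 2·(1/2)^2 = 1/2).
r to a half-niece or half-nephew = 1/8 (half-aunt/uncle↔niece/nephew: one path of length 3: r = (1/2)^3 = 1/8).
r to a half-sibling = 1/4 (half-sibs share one parent — one path of length 2: r = (1/2)^2 = 1/4).
r to a full niece or nephew = 1/4 (full aunt/uncle↔niece/nephew: two paths of length 3 through the shared grandparent pair: r = 2·(1/2)^3 = 1/4).
Summing one r·B term per recipient: 3·0.5·0.548 + 3·0.125·0.454 + 4·0.25·0.197 + 2·0.25·0.261 = 1.31975.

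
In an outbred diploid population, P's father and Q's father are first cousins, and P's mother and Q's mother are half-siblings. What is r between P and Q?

Relatedness sums over independent paths through distinct common ancestors.
P and Q are related in two ways: second cousins through their fathers (r = 1/32) and half first cousins through their mothers (r = 1/16).
r = 1/32 + 1/16 = 3/32 = 0.09375.

0.09375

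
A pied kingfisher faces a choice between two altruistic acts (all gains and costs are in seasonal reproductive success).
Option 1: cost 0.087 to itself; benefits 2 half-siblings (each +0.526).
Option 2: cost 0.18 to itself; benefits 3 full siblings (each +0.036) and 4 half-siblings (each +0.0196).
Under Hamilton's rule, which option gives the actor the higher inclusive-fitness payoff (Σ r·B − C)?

Option 1

Option 1: r to a half-sibling = 0.25.
Option 1: Σ r·B − C = (2·0.25·0.526) − 0.087 = 0.176.
Option 2: r to a full sibling = 0.5.
Option 2: r to a half-sibling = 0.25.
Option 2: Σ r·B − C = (3·0.5·0.036 + 4·0.25·0.0196) − 0.18 = -0.1064.
Option 1 has the higher net inclusive-fitness payoff.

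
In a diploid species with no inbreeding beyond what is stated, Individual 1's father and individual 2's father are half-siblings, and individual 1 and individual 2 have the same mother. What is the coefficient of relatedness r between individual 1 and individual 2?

0.3125

With two independent routes of shared ancestry, r is the sum of the two contributions.
Individual 1 and individual 2 are related in two ways: half first cousins through their fathers (r = 1/16) and half-sibs through their shared mother (r = 1/4).
r = 1/16 + 1/4 = 5/16 = 0.3125.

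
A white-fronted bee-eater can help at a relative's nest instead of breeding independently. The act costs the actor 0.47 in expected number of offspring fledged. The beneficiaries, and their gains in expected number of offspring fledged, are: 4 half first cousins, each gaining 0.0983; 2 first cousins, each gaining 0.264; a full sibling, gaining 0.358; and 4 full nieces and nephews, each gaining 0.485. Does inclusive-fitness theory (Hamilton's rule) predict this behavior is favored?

Hamilton's rule: the trait is favored when the sum of r·B over every recipient exceeds the actor's cost C.
r to a half first cousin = 0.0625 (half first cousins share one grandparent — one path of length 4: r = (1/2)^4 = 1/16).
r to a first cousin = 1/8 (first cousins share one grandparent pair — two paths of length 4: r = 2·(1/2)^4 = 1/8).
r to a full sibling = 0.5 (full sibs share both parents — two paths of length 2: r = 2·(1/2)^2 = 1/2).
r to a full niece or nephew = 0.25 (full aunt/uncle↔niece/nephew: two paths of length 3 through the shared grandparent pair: r = 2·(1/2)^3 = 1/4).
Summing one r·B term per recipient: 4·0.0625·0.0983 + 2·0.125·0.264 + 1·0.5·0.358 + 4·0.25·0.485 = 0.754575.
0.754575 > 0.47: the indirect benefit exceeds the cost.

Yes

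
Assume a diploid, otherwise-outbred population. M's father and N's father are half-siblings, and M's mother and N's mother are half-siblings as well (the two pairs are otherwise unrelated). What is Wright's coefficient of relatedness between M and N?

0.125

With two independent routes of shared ancestry, r is the sum of the two contributions.
M and N are related in two ways: half first cousins through their fathers (r = 1/16) and half first cousins through their mothers (r = 1/16).
r = 1/16 + 1/16 = 0.125.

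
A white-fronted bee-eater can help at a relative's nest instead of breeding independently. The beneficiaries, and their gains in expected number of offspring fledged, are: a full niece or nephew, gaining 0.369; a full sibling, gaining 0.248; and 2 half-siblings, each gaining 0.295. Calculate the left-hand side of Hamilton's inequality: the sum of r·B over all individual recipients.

r to a full niece or nephew = 0.25 (full aunt/uncle↔niece/nephew: two paths of length 3 through the shared grandparent pair: r = 2·(1/2)^3 = 1/4).
r to a full sibling = 0.5 (full sibs share both parents — two paths of length 2: r = 2·(1/2)^2 = 1/2).
r to a half-sibling = 0.25 (half-sibs share one parent — one path of length 2: r = (1/2)^2 = 1/4).
Summing one r·B term per recipient: 1·0.25·0.369 + 1·0.5·0.248 + 2·0.25·0.295 = 0.36375.

0.36375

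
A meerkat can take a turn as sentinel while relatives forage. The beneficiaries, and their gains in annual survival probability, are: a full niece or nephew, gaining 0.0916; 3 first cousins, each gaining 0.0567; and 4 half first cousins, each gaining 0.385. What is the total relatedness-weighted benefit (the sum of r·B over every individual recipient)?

0.1404125

r to a full niece or nephew = 1/4 (full aunt/uncle↔niece/nephew: two paths of length 3 through the shared grandparent pair: r = 2·(1/2)^3 = 1/4).
r to a first cousin = 1/8 (first cousins share one grandparent pair — two paths of length 4: r = 2·(1/2)^4 = 1/8).
r to a half first cousin = 0.0625 (half first cousins share one grandparent — one path of length 4: r = (1/2)^4 = 1/16).
Summing one r·B term per recipient: 1·0.25·0.0916 + 3·0.125·0.0567 + 4·0.0625·0.385 = 0.1404125.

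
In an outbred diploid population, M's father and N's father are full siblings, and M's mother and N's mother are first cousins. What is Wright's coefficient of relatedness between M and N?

0.15625

With two independent routes of shared ancestry, r is the sum of the two contributions.
M and N are related in two ways: first cousins through their fathers (r = 1/8) and second cousins through their mothers (r = 1/32).
r = 1/8 + 1/32 = 5/32 = 0.15625.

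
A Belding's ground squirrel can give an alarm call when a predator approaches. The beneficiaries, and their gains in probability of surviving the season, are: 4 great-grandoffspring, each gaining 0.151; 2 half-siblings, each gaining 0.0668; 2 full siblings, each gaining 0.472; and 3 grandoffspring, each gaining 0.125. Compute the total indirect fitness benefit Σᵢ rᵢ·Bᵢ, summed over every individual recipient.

r to a great-grandoffspring = 0.125 (three parent–offspring links: r = (1/2)^3 = 1/8).
r to a half-sibling = 0.25 (half-sibs share one parent — one path of length 2: r = (1/2)^2 = 1/4).
r to a full sibling = 1/2 (full sibs share both parents — two paths of length 2: r = 2·(1/2)^2 = 1/2).
r to a grandoffspring = 1/4 (two parent–offspring links: r = (1/2)^2 = 1/4).
Summing one r·B term per recipient: 4·0.125·0.151 + 2·0.25·0.0668 + 2·0.5·0.472 + 3·0.25·0.125 = 0.67465.

0.67465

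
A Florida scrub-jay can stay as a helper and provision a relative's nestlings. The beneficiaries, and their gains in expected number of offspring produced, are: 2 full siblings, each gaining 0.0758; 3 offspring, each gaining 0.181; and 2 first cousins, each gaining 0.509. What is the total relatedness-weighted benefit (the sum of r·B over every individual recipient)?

0.47455

r to a full sibling = 0.5 (full sibs share both parents — two paths of length 2: r = 2·(1/2)^2 = 1/2).
r to an offspring = 0.5 (one parent–offspring link: r = (1/2)^1 = 1/2).
r to a first cousin = 0.125 (first cousins share one grandparent pair — two paths of length 4: r = 2·(1/2)^4 = 1/8).
Summing one r·B term per recipient: 2·0.5·0.0758 + 3·0.5·0.181 + 2·0.125·0.509 = 0.47455.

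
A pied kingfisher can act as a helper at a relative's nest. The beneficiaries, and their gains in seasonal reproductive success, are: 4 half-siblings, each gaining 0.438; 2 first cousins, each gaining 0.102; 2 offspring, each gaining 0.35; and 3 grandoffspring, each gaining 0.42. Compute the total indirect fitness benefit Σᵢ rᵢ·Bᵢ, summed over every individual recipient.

r to a half-sibling = 1/4 (half-sibs share one parent — one path of length 2: r = (1/2)^2 = 1/4).
r to a first cousin = 1/8 (first cousins share one grandparent pair — two paths of length 4: r = 2·(1/2)^4 = 1/8).
r to an offspring = 1/2 (one parent–offspring link: r = (1/2)^1 = 1/2).
r to a grandoffspring = 1/4 (two parent–offspring links: r = (1/2)^2 = 1/4).
Summing one r·B term per recipient: 4·0.25·0.438 + 2·0.125·0.102 + 2·0.5·0.35 + 3·0.25·0.42 = 1.1285.

1.1285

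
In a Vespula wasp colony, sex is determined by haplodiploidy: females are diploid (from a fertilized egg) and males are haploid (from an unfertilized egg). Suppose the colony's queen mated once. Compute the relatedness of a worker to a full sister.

0.75

Haplodiploid full sisters inherit their father's entire haploid genome identically (contributing 1/2) and on average half of their mother's contribution (1/2 · 1/2 = 1/4); r = 1/2 + 1/4 = 3/4.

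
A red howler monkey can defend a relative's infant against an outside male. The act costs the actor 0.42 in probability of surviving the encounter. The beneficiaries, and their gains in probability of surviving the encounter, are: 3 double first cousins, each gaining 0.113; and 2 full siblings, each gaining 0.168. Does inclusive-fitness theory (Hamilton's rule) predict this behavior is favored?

Hamilton's rule: the trait is favored when the sum of r·B over every recipient exceeds the actor's cost C.
r to a double first cousin = 1/4 (double first cousins share both grandparent pairs — four paths of length 4: r = 4·(1/2)^4 = 1/4).
r to a full sibling = 1/2 (full sibs share both parents — two paths of length 2: r = 2·(1/2)^2 = 1/2).
Summing one r·B term per recipient: 3·0.25·0.113 + 2·0.5·0.168 = 0.25275.
0.25275 < 0.42: the indirect benefit is less than the cost.

No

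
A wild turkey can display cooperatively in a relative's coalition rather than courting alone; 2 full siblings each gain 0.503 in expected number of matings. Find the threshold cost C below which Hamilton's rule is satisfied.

0.503

r to a full sibling = 0.5 (full sibs share both parents — two paths of length 2: r = 2·(1/2)^2 = 1/2).
Hamilton's rule: n·r·B > C, so the trait is favored while C < n·r·B = 2·0.5·0.503 = 0.503.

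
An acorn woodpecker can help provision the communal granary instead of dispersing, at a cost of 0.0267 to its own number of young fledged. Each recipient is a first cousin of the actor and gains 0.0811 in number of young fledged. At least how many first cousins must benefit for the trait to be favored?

3

r to a first cousin = 0.125 (first cousins share one grandparent pair — two paths of length 4: r = 2·(1/2)^4 = 1/8).
Hamilton's rule: n·r·B > C  ⇒  n > C/(r·B) = 0.0267/(0.125·0.0811) = 2.634.
The smallest integer exceeding 2.634 is 3.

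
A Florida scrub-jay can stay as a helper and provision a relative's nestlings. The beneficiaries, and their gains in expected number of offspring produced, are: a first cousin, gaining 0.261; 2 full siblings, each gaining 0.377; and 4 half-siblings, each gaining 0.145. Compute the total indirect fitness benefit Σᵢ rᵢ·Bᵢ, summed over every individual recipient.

0.554625

r to a first cousin = 1/8 (first cousins share one grandparent pair — two paths of length 4: r = 2·(1/2)^4 = 1/8).
r to a full sibling = 0.5 (full sibs share both parents — two paths of length 2: r = 2·(1/2)^2 = 1/2).
r to a half-sibling = 0.25 (half-sibs share one parent — one path of length 2: r = (1/2)^2 = 1/4).
Summing one r·B term per recipient: 1·0.125·0.261 + 2·0.5·0.377 + 4·0.25·0.145 = 0.554625.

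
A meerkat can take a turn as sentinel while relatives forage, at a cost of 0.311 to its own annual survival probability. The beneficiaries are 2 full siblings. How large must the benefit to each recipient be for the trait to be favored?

0.311

r to a full sibling = 0.5 (full sibs share both parents — two paths of length 2: r = 2·(1/2)^2 = 1/2).
Hamilton's rule with n recipients of equal r: n·r·B > C, so B > C/(n·r) = 0.311/(2·0.5) = 0.311.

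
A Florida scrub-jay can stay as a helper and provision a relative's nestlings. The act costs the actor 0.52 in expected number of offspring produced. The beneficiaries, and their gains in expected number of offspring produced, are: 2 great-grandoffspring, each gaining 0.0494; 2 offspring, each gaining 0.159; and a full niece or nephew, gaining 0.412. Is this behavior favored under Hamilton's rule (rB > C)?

Hamilton's rule: the trait is favored when the sum of r·B over every recipient exceeds the actor's cost C.
r to a great-grandoffspring = 1/8 (three parent–offspring links: r = (1/2)^3 = 1/8).
r to an offspring = 1/2 (one parent–offspring link: r = (1/2)^1 = 1/2).
r to a full niece or nephew = 1/4 (full aunt/uncle↔niece/nephew: two paths of length 3 through the shared grandparent pair: r = 2·(1/2)^3 = 1/4).
Summing one r·B term per recipient: 2·0.125·0.0494 + 2·0.5·0.159 + 1·0.25·0.412 = 0.27435.
0.27435 < 0.52: the indirect benefit is less than the cost.

No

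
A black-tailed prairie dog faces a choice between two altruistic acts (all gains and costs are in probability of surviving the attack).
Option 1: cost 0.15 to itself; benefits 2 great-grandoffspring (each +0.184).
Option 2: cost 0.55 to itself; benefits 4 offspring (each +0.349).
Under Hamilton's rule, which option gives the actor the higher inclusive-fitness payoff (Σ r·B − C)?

Option 1: r to a great-grandoffspring = 0.125.
Option 1: Σ r·B − C = (2·0.125·0.184) − 0.15 = -0.104.
Option 2: r to an offspring = 0.5.
Option 2: Σ r·B − C = (4·0.5·0.349) − 0.55 = 0.148.
Option 2 has the higher net inclusive-fitness payoff.

Option 2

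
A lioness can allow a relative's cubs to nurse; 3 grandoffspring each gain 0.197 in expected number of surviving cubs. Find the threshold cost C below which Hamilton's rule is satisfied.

0.14775

r to a grandoffspring = 0.25 (two parent–offspring links: r = (1/2)^2 = 1/4).
Hamilton's rule: n·r·B > C, so the trait is favored while C < n·r·B = 3·0.25·0.197 = 0.14775.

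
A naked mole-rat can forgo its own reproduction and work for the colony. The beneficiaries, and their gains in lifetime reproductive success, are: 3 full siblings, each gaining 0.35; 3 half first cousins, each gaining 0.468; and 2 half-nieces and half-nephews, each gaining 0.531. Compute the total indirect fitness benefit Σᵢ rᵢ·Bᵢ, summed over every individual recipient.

0.7455

r to a full sibling = 1/2 (full sibs share both parents — two paths of length 2: r = 2·(1/2)^2 = 1/2).
r to a half first cousin = 0.0625 (half first cousins share one grandparent — one path of length 4: r = (1/2)^4 = 1/16).
r to a half-niece or half-nephew = 0.125 (half-aunt/uncle↔niece/nephew: one path of length 3: r = (1/2)^3 = 1/8).
Summing one r·B term per recipient: 3·0.5·0.35 + 3·0.0625·0.468 + 2·0.125·0.531 = 0.7455.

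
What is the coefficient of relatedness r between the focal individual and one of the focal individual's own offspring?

0.5

Each parent–offspring link contributes a factor of 1/2, and independent paths through distinct common ancestors add.
One parent–offspring link: r = (1/2)^1 = 1/2.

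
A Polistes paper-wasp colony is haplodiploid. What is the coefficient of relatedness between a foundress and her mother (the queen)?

0.5

One meiotic link between diploid queen and diploid daughter: r = 1/2.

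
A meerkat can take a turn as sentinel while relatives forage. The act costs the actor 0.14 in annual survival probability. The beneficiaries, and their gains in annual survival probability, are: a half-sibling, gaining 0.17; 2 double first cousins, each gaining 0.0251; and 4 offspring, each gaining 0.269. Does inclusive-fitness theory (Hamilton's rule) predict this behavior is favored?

Hamilton's rule: the trait is favored when the sum of r·B over every recipient exceeds the actor's cost C.
r to a half-sibling = 0.25 (half-sibs share one parent — one path of length 2: r = (1/2)^2 = 1/4).
r to a double first cousin = 1/4 (double first cousins share both grandparent pairs — four paths of length 4: r = 4·(1/2)^4 = 1/4).
r to an offspring = 0.5 (one parent–offspring link: r = (1/2)^1 = 1/2).
Summing one r·B term per recipient: 1·0.25·0.17 + 2·0.25·0.0251 + 4·0.5·0.269 = 0.59305.
0.59305 > 0.14: the indirect benefit exceeds the cost.

Yes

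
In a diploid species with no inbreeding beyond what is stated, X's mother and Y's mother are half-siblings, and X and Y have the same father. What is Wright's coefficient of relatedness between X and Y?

0.3125

Wright's path rule: contributions from independent ancestry routes add.
X and Y are related in two ways: half first cousins through their mothers (r = 1/16) and half-sibs through their shared father (r = 1/4).
r = 1/16 + 1/4 = 0.3125.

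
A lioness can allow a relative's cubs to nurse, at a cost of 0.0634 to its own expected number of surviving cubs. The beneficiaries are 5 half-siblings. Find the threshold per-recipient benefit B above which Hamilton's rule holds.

0.0507

r to a half-sibling = 1/4 (half-sibs share one parent — one path of length 2: r = (1/2)^2 = 1/4).
Hamilton's rule with n recipients of equal r: n·r·B > C, so B > C/(n·r) = 0.0634/(5·0.25) = 0.0507.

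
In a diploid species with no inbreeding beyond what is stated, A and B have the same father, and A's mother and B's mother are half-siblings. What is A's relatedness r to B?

0.3125

Independent pedigree routes through distinct common ancestors add.
A and B are related in two ways: half-sibs through their shared father (r = 1/4) and half first cousins through their mothers (r = 1/16).
r = 1/4 + 1/16 = 5/16 = 0.3125.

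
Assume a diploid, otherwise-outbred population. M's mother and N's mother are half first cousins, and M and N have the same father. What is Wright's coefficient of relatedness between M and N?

0.265625

Wright's path rule: contributions from independent ancestry routes add.
M and N are related in two ways: half second cousins through their mothers (r = 1/64) and half-sibs through their shared father (r = 1/4).
r = 1/64 + 1/4 = 17/64 = 0.265625.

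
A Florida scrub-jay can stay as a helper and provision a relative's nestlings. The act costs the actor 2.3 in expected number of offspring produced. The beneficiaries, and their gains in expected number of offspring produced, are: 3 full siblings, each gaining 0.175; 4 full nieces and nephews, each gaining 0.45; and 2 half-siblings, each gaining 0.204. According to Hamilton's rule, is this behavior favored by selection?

Hamilton's rule: the trait is favored when the sum of r·B over every recipient exceeds the actor's cost C.
r to a full sibling = 0.5 (full sibs share both parents — two paths of length 2: r = 2·(1/2)^2 = 1/2).
r to a full niece or nephew = 1/4 (full aunt/uncle↔niece/nephew: two paths of length 3 through the shared grandparent pair: r = 2·(1/2)^3 = 1/4).
r to a half-sibling = 1/4 (half-sibs share one parent — one path of length 2: r = (1/2)^2 = 1/4).
Summing one r·B term per recipient: 3·0.5·0.175 + 4·0.25·0.45 + 2·0.25·0.204 = 0.8145.
0.8145 < 2.3: the indirect benefit is less than the cost.

No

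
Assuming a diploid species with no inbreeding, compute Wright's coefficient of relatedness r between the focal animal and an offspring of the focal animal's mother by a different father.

0.25

Each parent–offspring link contributes a factor of 1/2, and independent paths through distinct common ancestors add.
Half-sibs share one parent — one path of length 2: r = (1/2)^2 = 1/4.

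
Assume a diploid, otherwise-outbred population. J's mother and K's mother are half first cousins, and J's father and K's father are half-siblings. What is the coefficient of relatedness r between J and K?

Relatedness sums over independent paths through distinct common ancestors.
J and K are related in two ways: half second cousins through their mothers (r = 1/64) and half first cousins through their fathers (r = 1/16).
r = 1/64 + 1/16 = 5/64 = 0.078125.

0.078125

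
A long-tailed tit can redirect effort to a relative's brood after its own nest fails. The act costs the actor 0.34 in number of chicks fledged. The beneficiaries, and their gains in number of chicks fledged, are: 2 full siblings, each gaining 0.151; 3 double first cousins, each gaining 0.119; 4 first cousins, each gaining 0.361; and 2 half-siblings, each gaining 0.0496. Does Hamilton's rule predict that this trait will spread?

Yes

Hamilton's rule: the trait is favored when the sum of r·B over every recipient exceeds the actor's cost C.
r to a full sibling = 0.5 (full sibs share both parents — two paths of length 2: r = 2·(1/2)^2 = 1/2).
r to a double first cousin = 0.25 (double first cousins share both grandparent pairs — four paths of length 4: r = 4·(1/2)^4 = 1/4).
r to a first cousin = 0.125 (first cousins share one grandparent pair — two paths of length 4: r = 2·(1/2)^4 = 1/8).
r to a half-sibling = 0.25 (half-sibs share one parent — one path of length 2: r = (1/2)^2 = 1/4).
Summing one r·B term per recipient: 2·0.5·0.151 + 3·0.25·0.119 + 4·0.125·0.361 + 2·0.25·0.0496 = 0.44555.
0.44555 > 0.34: the indirect benefit exceeds the cost.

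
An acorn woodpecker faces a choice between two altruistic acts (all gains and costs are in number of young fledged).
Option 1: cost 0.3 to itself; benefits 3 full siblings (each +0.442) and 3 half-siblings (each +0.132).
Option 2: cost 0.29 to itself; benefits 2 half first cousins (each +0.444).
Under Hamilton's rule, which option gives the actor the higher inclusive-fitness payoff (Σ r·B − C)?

Option 1: r to a full sibling = 0.5.
Option 1: r to a half-sibling = 0.25.
Option 1: Σ r·B − C = (3·0.5·0.442 + 3·0.25·0.132) − 0.3 = 0.462.
Option 2: r to a half first cousin = 0.0625.
Option 2: Σ r·B − C = (2·0.0625·0.444) − 0.29 = -0.2345.
Option 1 has the higher net inclusive-fitness payoff.

Option 1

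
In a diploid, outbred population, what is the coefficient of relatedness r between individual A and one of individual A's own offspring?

0.5

Each parent–offspring link contributes a factor of 1/2, and independent paths through distinct common ancestors add.
One parent–offspring link: r = (1/2)^1 = 1/2.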